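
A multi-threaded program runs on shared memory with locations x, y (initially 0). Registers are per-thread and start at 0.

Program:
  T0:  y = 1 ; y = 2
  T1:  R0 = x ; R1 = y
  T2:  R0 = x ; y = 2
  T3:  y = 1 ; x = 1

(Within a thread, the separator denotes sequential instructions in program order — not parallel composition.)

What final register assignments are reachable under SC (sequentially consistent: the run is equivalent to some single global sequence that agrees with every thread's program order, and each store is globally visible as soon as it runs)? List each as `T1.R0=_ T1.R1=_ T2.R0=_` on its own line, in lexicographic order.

T1.R0=0 T1.R1=0 T2.R0=0
T1.R0=0 T1.R1=0 T2.R0=1
T1.R0=0 T1.R1=1 T2.R0=0
T1.R0=0 T1.R1=1 T2.R0=1
T1.R0=0 T1.R1=2 T2.R0=0
T1.R0=0 T1.R1=2 T2.R0=1
T1.R0=1 T1.R1=1 T2.R0=0
T1.R0=1 T1.R1=1 T2.R0=1
T1.R0=1 T1.R1=2 T2.R0=0
T1.R0=1 T1.R1=2 T2.R0=1

outcome vector order: (T1.R0,T1.R1,T2.R0)
|SC outcomes| = 10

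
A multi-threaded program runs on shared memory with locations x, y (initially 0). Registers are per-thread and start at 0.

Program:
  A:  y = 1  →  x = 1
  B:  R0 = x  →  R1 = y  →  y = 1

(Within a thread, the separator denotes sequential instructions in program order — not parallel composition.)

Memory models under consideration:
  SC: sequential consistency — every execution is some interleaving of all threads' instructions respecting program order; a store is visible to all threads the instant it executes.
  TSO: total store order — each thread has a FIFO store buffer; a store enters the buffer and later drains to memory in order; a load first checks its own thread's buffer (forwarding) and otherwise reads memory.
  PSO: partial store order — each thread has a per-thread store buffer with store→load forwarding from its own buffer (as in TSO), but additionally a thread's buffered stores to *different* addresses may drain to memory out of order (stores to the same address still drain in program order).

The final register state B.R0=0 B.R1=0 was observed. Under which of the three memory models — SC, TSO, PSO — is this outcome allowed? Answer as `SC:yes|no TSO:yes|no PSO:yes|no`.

outcome vector order: (B.R0,B.R1)
SC: 3 outcomes — {00; 01; 11}
TSO: 3 outcomes — {00; 01; 11}
PSO: 4 outcomes — {00; 01; 10; 11}
target 00 ∈ {SC,TSO,PSO}

SC:yes TSO:yes PSO:yes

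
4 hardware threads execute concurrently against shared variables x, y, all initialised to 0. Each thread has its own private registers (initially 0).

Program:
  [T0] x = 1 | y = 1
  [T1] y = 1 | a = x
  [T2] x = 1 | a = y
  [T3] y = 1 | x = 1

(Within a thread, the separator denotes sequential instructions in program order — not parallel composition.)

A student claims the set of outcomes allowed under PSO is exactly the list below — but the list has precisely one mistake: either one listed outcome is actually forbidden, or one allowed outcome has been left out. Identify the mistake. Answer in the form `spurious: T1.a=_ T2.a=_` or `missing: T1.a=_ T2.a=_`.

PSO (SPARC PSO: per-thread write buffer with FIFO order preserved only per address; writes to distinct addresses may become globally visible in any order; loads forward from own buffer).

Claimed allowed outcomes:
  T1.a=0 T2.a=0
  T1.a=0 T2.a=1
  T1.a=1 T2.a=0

missing: T1.a=1 T2.a=1

outcome vector order: (T1.a,T2.a)
under PSO → 00, 01, 10, 11
PSO∖claimed = {11}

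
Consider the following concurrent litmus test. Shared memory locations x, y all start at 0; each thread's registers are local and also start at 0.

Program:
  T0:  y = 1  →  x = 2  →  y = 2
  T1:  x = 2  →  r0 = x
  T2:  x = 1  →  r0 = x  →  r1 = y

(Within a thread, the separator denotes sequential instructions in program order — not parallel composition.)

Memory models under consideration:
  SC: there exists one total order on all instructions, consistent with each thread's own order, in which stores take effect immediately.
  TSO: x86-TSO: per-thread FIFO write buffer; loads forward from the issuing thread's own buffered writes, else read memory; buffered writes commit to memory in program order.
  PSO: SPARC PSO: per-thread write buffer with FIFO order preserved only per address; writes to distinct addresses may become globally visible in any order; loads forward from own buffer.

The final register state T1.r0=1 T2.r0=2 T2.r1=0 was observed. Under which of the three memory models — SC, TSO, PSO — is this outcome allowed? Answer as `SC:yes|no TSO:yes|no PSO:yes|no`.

outcome vector order: (T1.r0,T2.r0,T2.r1)
SC: 11 outcomes — {<1 1 0>, <1 1 1>, <1 1 2>, <1 2 1>, <1 2 2>, <2 1 0>, <2 1 1>, <2 1 2>, <2 2 0>, <2 2 1>, <2 2 2>}
TSO: 11 outcomes — {<1 1 0>, <1 1 1>, <1 1 2>, <1 2 1>, <1 2 2>, <2 1 0>, <2 1 1>, <2 1 2>, <2 2 0>, <2 2 1>, <2 2 2>}
PSO: 12 outcomes — {<1 1 0>, <1 1 1>, <1 1 2>, <1 2 0>, <1 2 1>, <1 2 2>, <2 1 0>, <2 1 1>, <2 1 2>, <2 2 0>, <2 2 1>, <2 2 2>}
target <1 2 0> ∈ {PSO}

SC:no TSO:no PSO:yes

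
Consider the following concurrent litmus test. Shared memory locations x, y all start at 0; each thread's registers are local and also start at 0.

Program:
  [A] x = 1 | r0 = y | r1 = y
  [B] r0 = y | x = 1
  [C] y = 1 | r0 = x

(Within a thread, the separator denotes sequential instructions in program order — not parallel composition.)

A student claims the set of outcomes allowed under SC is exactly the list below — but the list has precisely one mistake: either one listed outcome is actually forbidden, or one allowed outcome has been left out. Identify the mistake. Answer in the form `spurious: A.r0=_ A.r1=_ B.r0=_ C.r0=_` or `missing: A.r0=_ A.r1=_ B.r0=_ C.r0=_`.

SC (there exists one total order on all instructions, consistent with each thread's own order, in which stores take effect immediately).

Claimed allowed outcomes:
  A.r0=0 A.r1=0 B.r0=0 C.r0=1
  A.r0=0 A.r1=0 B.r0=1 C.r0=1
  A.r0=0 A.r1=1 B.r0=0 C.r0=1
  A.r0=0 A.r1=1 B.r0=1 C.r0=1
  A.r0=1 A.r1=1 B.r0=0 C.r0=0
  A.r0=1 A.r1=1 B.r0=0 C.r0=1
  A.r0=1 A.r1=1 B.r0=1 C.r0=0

outcome vector order: (A.r0,A.r1,B.r0,C.r0)
under SC → (0,0,0,1); (0,0,1,1); (0,1,0,1); (0,1,1,1); (1,1,0,0); (1,1,0,1); (1,1,1,0); (1,1,1,1)
SC∖claimed = {(1,1,1,1)}

missing: A.r0=1 A.r1=1 B.r0=1 C.r0=1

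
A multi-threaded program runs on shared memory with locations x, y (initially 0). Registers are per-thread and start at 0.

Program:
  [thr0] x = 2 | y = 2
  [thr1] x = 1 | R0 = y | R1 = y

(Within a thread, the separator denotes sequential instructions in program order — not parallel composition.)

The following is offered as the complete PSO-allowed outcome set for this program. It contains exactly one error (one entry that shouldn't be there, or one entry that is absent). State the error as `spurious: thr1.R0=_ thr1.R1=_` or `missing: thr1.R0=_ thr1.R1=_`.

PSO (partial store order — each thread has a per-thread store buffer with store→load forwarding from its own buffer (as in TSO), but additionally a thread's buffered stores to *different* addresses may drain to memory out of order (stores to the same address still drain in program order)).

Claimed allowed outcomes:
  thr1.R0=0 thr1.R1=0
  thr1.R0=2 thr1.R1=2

outcome vector order: (thr1.R0,thr1.R1)
[PSO] allowed = {<0 0>, <0 2>, <2 2>}
PSO∖claimed = {<0 2>}

missing: thr1.R0=0 thr1.R1=2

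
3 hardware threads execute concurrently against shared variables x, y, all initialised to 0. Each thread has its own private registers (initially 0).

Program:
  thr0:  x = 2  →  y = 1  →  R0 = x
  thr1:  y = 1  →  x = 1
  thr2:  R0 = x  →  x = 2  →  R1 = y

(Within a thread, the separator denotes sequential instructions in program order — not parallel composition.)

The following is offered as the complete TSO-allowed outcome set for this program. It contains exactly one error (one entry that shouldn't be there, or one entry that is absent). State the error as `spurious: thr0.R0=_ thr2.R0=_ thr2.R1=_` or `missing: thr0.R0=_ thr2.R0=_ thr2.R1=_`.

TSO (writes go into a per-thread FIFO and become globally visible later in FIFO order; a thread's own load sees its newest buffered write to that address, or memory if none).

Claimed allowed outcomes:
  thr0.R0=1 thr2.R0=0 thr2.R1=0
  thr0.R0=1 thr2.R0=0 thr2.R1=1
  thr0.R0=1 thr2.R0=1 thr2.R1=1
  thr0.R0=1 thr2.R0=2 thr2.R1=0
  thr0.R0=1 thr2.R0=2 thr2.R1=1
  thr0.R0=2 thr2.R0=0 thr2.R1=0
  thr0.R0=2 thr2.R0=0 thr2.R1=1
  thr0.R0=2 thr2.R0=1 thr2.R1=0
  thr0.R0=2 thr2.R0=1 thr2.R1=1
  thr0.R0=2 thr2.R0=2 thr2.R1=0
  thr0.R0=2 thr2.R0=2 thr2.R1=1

spurious: thr0.R0=2 thr2.R0=1 thr2.R1=0

outcome vector order: (thr0.R0,thr2.R0,thr2.R1)
TSO: 10 outcomes — {100, 101, 111, 120, 121, 200, 201, 211, 220, 221}
claimed∖TSO = {210}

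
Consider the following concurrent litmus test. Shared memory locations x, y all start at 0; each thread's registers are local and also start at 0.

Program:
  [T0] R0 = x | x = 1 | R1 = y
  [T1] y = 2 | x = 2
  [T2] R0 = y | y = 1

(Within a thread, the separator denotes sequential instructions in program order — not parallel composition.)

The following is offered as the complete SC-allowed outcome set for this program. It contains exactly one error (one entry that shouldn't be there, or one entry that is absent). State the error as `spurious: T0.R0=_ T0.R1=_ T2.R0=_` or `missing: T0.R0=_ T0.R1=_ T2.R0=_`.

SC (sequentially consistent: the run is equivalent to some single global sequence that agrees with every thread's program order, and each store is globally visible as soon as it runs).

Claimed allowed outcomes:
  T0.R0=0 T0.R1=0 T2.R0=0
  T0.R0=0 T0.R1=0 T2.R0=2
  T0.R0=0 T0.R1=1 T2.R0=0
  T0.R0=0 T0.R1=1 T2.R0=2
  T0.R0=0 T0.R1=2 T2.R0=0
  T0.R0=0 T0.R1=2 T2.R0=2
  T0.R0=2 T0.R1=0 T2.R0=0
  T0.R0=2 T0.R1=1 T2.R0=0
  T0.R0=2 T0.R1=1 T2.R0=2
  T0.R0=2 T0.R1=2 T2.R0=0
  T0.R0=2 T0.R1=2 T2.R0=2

outcome vector order: (T0.R0,T0.R1,T2.R0)
[SC] allowed = {(0,0,0) (0,0,2) (0,1,0) (0,1,2) (0,2,0) (0,2,2) (2,1,0) (2,1,2) (2,2,0) (2,2,2)}
claimed∖SC = {(2,0,0)}

spurious: T0.R0=2 T0.R1=0 T2.R0=0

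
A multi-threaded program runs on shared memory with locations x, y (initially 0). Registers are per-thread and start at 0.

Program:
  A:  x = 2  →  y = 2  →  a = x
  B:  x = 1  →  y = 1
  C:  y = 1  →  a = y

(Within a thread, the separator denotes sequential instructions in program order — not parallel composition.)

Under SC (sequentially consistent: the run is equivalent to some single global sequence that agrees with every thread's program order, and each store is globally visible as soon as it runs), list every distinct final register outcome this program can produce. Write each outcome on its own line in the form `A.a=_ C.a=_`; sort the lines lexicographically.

A.a=1 C.a=1
A.a=1 C.a=2
A.a=2 C.a=1
A.a=2 C.a=2

outcome vector order: (A.a,C.a)
|SC outcomes| = 4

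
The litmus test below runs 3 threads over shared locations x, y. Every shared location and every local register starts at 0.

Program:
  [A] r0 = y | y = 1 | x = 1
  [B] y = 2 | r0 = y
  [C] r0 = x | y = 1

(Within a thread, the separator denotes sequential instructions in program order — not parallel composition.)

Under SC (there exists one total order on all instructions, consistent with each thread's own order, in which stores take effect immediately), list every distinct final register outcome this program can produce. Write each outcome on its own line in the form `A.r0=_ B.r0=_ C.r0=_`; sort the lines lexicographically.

A.r0=0 B.r0=1 C.r0=0
A.r0=0 B.r0=1 C.r0=1
A.r0=0 B.r0=2 C.r0=0
A.r0=0 B.r0=2 C.r0=1
A.r0=1 B.r0=1 C.r0=0
A.r0=1 B.r0=2 C.r0=0
A.r0=2 B.r0=1 C.r0=0
A.r0=2 B.r0=1 C.r0=1
A.r0=2 B.r0=2 C.r0=0
A.r0=2 B.r0=2 C.r0=1

outcome vector order: (A.r0,B.r0,C.r0)
|SC outcomes| = 10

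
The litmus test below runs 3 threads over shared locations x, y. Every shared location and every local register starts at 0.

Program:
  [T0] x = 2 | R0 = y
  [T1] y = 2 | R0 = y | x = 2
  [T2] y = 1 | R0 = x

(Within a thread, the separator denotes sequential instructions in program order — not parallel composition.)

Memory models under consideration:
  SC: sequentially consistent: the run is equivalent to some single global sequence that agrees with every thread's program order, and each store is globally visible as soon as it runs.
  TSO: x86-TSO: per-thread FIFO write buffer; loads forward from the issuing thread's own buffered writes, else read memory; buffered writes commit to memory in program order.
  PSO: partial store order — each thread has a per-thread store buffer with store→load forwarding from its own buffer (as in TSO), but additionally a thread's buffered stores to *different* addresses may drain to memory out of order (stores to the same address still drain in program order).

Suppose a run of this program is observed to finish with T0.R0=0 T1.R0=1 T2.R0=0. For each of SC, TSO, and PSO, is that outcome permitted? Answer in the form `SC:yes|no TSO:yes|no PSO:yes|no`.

outcome vector order: (T0.R0,T1.R0,T2.R0)
SC: 9 outcomes — {<0 1 2> <0 2 2> <1 1 0> <1 1 2> <1 2 0> <1 2 2> <2 1 2> <2 2 0> <2 2 2>}
TSO: 12 outcomes — {<0 1 0> <0 1 2> <0 2 0> <0 2 2> <1 1 0> <1 1 2> <1 2 0> <1 2 2> <2 1 0> <2 1 2> <2 2 0> <2 2 2>}
PSO: 12 outcomes — {<0 1 0> <0 1 2> <0 2 0> <0 2 2> <1 1 0> <1 1 2> <1 2 0> <1 2 2> <2 1 0> <2 1 2> <2 2 0> <2 2 2>}
target <0 1 0> ∈ {TSO,PSO}

SC:no TSO:yes PSO:yes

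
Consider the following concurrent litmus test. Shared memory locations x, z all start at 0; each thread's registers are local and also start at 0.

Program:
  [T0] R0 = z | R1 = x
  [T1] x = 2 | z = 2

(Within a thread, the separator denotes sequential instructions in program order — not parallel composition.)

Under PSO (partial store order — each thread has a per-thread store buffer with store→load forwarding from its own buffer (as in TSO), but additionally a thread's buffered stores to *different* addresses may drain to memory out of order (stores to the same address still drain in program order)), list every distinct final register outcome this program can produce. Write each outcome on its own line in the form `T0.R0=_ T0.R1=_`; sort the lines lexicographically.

outcome vector order: (T0.R0,T0.R1)
|PSO outcomes| = 4

T0.R0=0 T0.R1=0
T0.R0=0 T0.R1=2
T0.R0=2 T0.R1=0
T0.R0=2 T0.R1=2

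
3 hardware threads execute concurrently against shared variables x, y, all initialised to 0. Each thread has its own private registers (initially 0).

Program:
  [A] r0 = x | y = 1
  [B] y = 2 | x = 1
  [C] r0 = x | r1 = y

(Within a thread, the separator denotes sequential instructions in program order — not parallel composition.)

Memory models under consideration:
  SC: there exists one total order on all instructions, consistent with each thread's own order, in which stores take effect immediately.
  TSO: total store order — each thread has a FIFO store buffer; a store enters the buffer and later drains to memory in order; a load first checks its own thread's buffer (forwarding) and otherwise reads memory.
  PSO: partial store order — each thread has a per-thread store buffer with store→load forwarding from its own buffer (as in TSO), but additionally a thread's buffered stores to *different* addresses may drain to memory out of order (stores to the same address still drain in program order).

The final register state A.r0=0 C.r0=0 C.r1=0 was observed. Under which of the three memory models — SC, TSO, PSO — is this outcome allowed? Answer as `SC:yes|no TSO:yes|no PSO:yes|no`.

outcome vector order: (A.r0,C.r0,C.r1)
[SC] allowed = {<0 0 0>; <0 0 1>; <0 0 2>; <0 1 1>; <0 1 2>; <1 0 0>; <1 0 1>; <1 0 2>; <1 1 1>; <1 1 2>}
[TSO] allowed = {<0 0 0>; <0 0 1>; <0 0 2>; <0 1 1>; <0 1 2>; <1 0 0>; <1 0 1>; <1 0 2>; <1 1 1>; <1 1 2>}
[PSO] allowed = {<0 0 0>; <0 0 1>; <0 0 2>; <0 1 0>; <0 1 1>; <0 1 2>; <1 0 0>; <1 0 1>; <1 0 2>; <1 1 0>; <1 1 1>; <1 1 2>}
target <0 0 0> ∈ {SC,TSO,PSO}

SC:yes TSO:yes PSO:yes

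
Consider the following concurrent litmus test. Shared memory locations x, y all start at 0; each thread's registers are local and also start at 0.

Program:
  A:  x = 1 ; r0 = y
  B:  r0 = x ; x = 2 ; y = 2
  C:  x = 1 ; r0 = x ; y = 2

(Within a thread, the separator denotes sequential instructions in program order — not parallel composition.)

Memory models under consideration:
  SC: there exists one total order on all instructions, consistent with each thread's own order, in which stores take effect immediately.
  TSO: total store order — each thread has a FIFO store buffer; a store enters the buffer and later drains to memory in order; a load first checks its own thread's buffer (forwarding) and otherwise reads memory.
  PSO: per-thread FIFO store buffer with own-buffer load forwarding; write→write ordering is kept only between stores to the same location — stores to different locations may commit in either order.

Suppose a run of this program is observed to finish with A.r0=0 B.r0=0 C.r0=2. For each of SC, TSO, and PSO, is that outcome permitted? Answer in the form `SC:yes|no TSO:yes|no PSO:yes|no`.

outcome vector order: (A.r0,B.r0,C.r0)
SC (8): <0 0 1>, <0 0 2>, <0 1 1>, <0 1 2>, <2 0 1>, <2 0 2>, <2 1 1>, <2 1 2>
TSO (8): <0 0 1>, <0 0 2>, <0 1 1>, <0 1 2>, <2 0 1>, <2 0 2>, <2 1 1>, <2 1 2>
PSO (8): <0 0 1>, <0 0 2>, <0 1 1>, <0 1 2>, <2 0 1>, <2 0 2>, <2 1 1>, <2 1 2>
target <0 0 2> ∈ {SC,TSO,PSO}

SC:yes TSO:yes PSO:yes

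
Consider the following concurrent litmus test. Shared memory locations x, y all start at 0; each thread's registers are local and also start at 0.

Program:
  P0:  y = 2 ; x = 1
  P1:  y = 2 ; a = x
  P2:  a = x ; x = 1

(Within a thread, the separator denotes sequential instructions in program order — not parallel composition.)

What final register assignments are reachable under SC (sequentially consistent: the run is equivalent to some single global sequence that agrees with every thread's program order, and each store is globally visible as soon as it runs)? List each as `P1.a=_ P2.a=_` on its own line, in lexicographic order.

outcome vector order: (P1.a,P2.a)
|SC outcomes| = 4

P1.a=0 P2.a=0
P1.a=0 P2.a=1
P1.a=1 P2.a=0
P1.a=1 P2.a=1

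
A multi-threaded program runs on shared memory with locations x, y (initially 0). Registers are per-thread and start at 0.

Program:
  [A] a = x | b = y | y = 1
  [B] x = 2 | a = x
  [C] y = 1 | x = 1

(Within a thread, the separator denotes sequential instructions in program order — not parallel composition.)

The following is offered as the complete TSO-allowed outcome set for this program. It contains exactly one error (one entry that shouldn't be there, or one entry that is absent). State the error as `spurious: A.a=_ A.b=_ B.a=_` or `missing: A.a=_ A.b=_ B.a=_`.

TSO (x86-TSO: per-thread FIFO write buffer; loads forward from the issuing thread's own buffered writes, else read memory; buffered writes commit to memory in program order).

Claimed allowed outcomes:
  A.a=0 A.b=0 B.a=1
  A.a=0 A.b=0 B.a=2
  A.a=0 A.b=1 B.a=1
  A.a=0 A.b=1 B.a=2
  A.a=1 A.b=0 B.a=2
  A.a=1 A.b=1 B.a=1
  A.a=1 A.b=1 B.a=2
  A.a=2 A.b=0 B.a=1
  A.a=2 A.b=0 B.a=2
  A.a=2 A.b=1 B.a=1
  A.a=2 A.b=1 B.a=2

spurious: A.a=1 A.b=0 B.a=2

outcome vector order: (A.a,A.b,B.a)
[TSO] allowed = {001 002 011 012 111 112 201 202 211 212}
claimed∖TSO = {102}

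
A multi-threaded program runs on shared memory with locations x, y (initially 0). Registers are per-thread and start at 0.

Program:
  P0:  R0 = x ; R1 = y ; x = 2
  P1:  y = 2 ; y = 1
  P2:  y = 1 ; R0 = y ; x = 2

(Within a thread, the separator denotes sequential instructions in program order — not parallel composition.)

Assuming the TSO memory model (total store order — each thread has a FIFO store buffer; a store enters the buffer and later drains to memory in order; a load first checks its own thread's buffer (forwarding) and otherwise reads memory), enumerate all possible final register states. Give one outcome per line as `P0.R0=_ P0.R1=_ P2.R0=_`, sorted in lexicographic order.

outcome vector order: (P0.R0,P0.R1,P2.R0)
|TSO outcomes| = 10

P0.R0=0 P0.R1=0 P2.R0=1
P0.R0=0 P0.R1=0 P2.R0=2
P0.R0=0 P0.R1=1 P2.R0=1
P0.R0=0 P0.R1=1 P2.R0=2
P0.R0=0 P0.R1=2 P2.R0=1
P0.R0=0 P0.R1=2 P2.R0=2
P0.R0=2 P0.R1=1 P2.R0=1
P0.R0=2 P0.R1=1 P2.R0=2
P0.R0=2 P0.R1=2 P2.R0=1
P0.R0=2 P0.R1=2 P2.R0=2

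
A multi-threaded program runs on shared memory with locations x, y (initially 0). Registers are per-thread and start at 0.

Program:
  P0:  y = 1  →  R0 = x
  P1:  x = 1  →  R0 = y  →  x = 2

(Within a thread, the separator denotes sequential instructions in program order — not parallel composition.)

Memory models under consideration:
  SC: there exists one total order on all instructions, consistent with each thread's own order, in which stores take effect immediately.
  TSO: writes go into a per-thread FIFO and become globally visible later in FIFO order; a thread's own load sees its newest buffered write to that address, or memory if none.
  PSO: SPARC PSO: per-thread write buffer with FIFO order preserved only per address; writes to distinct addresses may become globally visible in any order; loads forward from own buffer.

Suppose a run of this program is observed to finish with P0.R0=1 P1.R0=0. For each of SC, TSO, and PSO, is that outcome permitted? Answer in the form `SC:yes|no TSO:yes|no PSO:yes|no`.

outcome vector order: (P0.R0,P1.R0)
SC (5): (0,1), (1,0), (1,1), (2,0), (2,1)
TSO (6): (0,0), (0,1), (1,0), (1,1), (2,0), (2,1)
PSO (6): (0,0), (0,1), (1,0), (1,1), (2,0), (2,1)
target (1,0) ∈ {SC,TSO,PSO}

SC:yes TSO:yes PSO:yes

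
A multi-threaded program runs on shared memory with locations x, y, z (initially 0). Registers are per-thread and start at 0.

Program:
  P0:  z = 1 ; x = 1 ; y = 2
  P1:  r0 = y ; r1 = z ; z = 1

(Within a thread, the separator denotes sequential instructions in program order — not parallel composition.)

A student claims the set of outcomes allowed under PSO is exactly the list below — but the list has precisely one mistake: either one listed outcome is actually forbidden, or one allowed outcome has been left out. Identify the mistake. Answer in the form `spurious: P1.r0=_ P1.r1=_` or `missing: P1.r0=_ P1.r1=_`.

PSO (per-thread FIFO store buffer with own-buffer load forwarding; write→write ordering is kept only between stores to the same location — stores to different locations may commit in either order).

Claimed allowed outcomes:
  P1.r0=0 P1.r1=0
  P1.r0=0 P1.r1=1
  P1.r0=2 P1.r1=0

outcome vector order: (P1.r0,P1.r1)
PSO: 4 outcomes — {00 01 20 21}
PSO∖claimed = {21}

missing: P1.r0=2 P1.r1=1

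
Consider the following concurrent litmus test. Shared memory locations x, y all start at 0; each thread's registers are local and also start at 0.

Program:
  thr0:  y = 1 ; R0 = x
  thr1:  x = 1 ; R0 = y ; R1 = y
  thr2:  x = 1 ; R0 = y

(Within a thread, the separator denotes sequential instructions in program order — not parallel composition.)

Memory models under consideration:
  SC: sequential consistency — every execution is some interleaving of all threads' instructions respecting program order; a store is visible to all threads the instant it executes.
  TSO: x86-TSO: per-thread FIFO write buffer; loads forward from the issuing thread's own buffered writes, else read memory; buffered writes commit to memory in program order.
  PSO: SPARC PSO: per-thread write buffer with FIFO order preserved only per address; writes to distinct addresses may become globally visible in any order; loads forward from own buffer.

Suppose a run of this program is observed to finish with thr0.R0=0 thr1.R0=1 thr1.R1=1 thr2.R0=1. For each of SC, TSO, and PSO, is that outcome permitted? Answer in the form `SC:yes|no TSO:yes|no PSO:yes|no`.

SC:yes TSO:yes PSO:yes

outcome vector order: (thr0.R0,thr1.R0,thr1.R1,thr2.R0)
SC (7): <0 1 1 1>, <1 0 0 0>, <1 0 0 1>, <1 0 1 0>, <1 0 1 1>, <1 1 1 0>, <1 1 1 1>
TSO (12): <0 0 0 0>, <0 0 0 1>, <0 0 1 0>, <0 0 1 1>, <0 1 1 0>, <0 1 1 1>, <1 0 0 0>, <1 0 0 1>, <1 0 1 0>, <1 0 1 1>, <1 1 1 0>, <1 1 1 1>
PSO (12): <0 0 0 0>, <0 0 0 1>, <0 0 1 0>, <0 0 1 1>, <0 1 1 0>, <0 1 1 1>, <1 0 0 0>, <1 0 0 1>, <1 0 1 0>, <1 0 1 1>, <1 1 1 0>, <1 1 1 1>
target <0 1 1 1> ∈ {SC,TSO,PSO}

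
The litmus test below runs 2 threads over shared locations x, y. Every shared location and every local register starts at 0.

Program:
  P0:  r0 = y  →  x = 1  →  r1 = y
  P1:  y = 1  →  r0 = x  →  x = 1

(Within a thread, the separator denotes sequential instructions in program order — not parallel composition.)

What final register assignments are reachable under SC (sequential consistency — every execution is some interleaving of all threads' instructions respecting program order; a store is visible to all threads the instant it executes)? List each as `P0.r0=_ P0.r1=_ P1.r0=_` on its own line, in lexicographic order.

P0.r0=0 P0.r1=0 P1.r0=1
P0.r0=0 P0.r1=1 P1.r0=0
P0.r0=0 P0.r1=1 P1.r0=1
P0.r0=1 P0.r1=1 P1.r0=0
P0.r0=1 P0.r1=1 P1.r0=1

outcome vector order: (P0.r0,P0.r1,P1.r0)
|SC outcomes| = 5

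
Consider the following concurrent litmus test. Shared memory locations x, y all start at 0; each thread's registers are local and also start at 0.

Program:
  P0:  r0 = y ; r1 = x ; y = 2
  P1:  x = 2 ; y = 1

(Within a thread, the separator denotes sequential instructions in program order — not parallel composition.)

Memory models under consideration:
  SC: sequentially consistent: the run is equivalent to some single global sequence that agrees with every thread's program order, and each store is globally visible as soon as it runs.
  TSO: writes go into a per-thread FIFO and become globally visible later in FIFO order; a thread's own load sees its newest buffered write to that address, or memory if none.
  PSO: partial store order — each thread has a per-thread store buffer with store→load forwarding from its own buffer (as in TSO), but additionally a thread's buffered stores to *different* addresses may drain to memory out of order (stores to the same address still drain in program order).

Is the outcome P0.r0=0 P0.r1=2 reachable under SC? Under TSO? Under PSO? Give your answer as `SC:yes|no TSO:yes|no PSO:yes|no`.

SC:yes TSO:yes PSO:yes

outcome vector order: (P0.r0,P0.r1)
[SC] allowed = {0/0 0/2 1/2}
[TSO] allowed = {0/0 0/2 1/2}
[PSO] allowed = {0/0 0/2 1/0 1/2}
target 0/2 ∈ {SC,TSO,PSO}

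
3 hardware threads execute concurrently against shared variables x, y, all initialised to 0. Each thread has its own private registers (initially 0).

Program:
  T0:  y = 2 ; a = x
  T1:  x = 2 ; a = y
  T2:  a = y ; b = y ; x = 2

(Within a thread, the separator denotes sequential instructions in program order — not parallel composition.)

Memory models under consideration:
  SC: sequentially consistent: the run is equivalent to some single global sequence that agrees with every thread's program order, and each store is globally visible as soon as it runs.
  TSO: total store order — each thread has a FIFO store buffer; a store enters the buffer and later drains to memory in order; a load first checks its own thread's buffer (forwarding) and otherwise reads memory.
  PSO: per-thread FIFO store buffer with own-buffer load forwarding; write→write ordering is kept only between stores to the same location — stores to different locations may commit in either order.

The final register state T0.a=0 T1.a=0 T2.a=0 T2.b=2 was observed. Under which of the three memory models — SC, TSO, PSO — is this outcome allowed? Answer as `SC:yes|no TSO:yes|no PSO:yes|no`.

outcome vector order: (T0.a,T1.a,T2.a,T2.b)
under SC → (0,2,0,0), (0,2,0,2), (0,2,2,2), (2,0,0,0), (2,0,0,2), (2,0,2,2), (2,2,0,0), (2,2,0,2), (2,2,2,2)
under TSO → (0,0,0,0), (0,0,0,2), (0,0,2,2), (0,2,0,0), (0,2,0,2), (0,2,2,2), (2,0,0,0), (2,0,0,2), (2,0,2,2), (2,2,0,0), (2,2,0,2), (2,2,2,2)
under PSO → (0,0,0,0), (0,0,0,2), (0,0,2,2), (0,2,0,0), (0,2,0,2), (0,2,2,2), (2,0,0,0), (2,0,0,2), (2,0,2,2), (2,2,0,0), (2,2,0,2), (2,2,2,2)
target (0,0,0,2) ∈ {TSO,PSO}

SC:no TSO:yes PSO:yes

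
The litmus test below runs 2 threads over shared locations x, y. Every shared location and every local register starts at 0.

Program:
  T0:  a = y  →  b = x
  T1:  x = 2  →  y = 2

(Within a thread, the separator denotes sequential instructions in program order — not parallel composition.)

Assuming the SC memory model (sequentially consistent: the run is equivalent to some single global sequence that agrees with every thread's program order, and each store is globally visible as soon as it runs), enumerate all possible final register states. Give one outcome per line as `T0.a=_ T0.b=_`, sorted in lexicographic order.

T0.a=0 T0.b=0
T0.a=0 T0.b=2
T0.a=2 T0.b=2

outcome vector order: (T0.a,T0.b)
|SC outcomes| = 3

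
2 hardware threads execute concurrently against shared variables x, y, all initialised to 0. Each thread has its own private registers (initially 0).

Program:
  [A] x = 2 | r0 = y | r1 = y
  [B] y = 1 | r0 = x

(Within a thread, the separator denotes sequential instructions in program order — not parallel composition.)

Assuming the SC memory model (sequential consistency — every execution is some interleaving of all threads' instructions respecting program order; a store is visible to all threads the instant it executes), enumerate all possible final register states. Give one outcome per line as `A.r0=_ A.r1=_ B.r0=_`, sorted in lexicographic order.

outcome vector order: (A.r0,A.r1,B.r0)
|SC outcomes| = 4

A.r0=0 A.r1=0 B.r0=2
A.r0=0 A.r1=1 B.r0=2
A.r0=1 A.r1=1 B.r0=0
A.r0=1 A.r1=1 B.r0=2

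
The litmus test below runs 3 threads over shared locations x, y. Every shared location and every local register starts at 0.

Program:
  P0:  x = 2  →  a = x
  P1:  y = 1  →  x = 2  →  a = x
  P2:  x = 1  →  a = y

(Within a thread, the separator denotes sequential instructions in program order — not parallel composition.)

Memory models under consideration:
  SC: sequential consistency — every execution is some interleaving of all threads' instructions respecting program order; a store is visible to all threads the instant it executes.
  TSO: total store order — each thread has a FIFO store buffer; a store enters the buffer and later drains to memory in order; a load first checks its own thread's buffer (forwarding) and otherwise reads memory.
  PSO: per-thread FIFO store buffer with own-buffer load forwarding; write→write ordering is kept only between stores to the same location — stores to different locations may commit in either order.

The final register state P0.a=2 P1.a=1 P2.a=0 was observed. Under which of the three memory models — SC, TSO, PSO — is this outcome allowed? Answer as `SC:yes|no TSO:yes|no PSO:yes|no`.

outcome vector order: (P0.a,P1.a,P2.a)
SC: 6 outcomes — {1/1/1 1/2/0 1/2/1 2/1/1 2/2/0 2/2/1}
TSO: 8 outcomes — {1/1/0 1/1/1 1/2/0 1/2/1 2/1/0 2/1/1 2/2/0 2/2/1}
PSO: 8 outcomes — {1/1/0 1/1/1 1/2/0 1/2/1 2/1/0 2/1/1 2/2/0 2/2/1}
target 2/1/0 ∈ {TSO,PSO}

SC:no TSO:yes PSO:yes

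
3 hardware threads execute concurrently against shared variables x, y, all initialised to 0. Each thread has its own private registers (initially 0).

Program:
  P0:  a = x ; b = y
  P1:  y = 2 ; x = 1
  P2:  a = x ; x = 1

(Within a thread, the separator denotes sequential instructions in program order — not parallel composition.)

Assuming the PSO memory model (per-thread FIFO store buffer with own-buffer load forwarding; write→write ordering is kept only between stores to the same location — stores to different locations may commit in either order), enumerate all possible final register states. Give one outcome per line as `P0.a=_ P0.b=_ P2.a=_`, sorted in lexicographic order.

P0.a=0 P0.b=0 P2.a=0
P0.a=0 P0.b=0 P2.a=1
P0.a=0 P0.b=2 P2.a=0
P0.a=0 P0.b=2 P2.a=1
P0.a=1 P0.b=0 P2.a=0
P0.a=1 P0.b=0 P2.a=1
P0.a=1 P0.b=2 P2.a=0
P0.a=1 P0.b=2 P2.a=1

outcome vector order: (P0.a,P0.b,P2.a)
|PSO outcomes| = 8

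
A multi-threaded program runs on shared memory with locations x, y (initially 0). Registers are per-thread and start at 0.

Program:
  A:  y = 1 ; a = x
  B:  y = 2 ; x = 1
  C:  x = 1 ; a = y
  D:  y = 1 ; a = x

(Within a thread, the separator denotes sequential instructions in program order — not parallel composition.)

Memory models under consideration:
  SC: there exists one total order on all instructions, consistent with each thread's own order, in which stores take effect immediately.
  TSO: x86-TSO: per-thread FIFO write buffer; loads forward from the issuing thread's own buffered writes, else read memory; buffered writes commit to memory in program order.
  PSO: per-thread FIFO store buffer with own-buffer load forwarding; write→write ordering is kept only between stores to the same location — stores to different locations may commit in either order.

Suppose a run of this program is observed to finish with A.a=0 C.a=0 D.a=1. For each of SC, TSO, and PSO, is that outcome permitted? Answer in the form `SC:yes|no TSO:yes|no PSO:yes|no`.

outcome vector order: (A.a,C.a,D.a)
[SC] allowed = {0/1/0, 0/1/1, 0/2/0, 0/2/1, 1/0/1, 1/1/0, 1/1/1, 1/2/0, 1/2/1}
[TSO] allowed = {0/0/0, 0/0/1, 0/1/0, 0/1/1, 0/2/0, 0/2/1, 1/0/0, 1/0/1, 1/1/0, 1/1/1, 1/2/0, 1/2/1}
[PSO] allowed = {0/0/0, 0/0/1, 0/1/0, 0/1/1, 0/2/0, 0/2/1, 1/0/0, 1/0/1, 1/1/0, 1/1/1, 1/2/0, 1/2/1}
target 0/0/1 ∈ {TSO,PSO}

SC:no TSO:yes PSO:yes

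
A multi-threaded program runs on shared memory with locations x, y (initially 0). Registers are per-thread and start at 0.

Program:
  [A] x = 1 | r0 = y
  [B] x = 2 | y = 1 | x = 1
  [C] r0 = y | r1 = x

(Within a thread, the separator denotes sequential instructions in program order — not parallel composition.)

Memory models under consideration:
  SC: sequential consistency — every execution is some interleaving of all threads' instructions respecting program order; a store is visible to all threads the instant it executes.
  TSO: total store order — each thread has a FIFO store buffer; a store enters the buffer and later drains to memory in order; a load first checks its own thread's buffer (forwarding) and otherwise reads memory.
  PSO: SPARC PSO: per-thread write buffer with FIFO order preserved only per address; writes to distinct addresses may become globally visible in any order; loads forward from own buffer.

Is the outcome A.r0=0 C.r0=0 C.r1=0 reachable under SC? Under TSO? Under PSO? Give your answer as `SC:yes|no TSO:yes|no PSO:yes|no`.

outcome vector order: (A.r0,C.r0,C.r1)
under SC → <0 0 0>, <0 0 1>, <0 0 2>, <0 1 1>, <0 1 2>, <1 0 0>, <1 0 1>, <1 0 2>, <1 1 1>, <1 1 2>
under TSO → <0 0 0>, <0 0 1>, <0 0 2>, <0 1 1>, <0 1 2>, <1 0 0>, <1 0 1>, <1 0 2>, <1 1 1>, <1 1 2>
under PSO → <0 0 0>, <0 0 1>, <0 0 2>, <0 1 0>, <0 1 1>, <0 1 2>, <1 0 0>, <1 0 1>, <1 0 2>, <1 1 0>, <1 1 1>, <1 1 2>
target <0 0 0> ∈ {SC,TSO,PSO}

SC:yes TSO:yes PSO:yes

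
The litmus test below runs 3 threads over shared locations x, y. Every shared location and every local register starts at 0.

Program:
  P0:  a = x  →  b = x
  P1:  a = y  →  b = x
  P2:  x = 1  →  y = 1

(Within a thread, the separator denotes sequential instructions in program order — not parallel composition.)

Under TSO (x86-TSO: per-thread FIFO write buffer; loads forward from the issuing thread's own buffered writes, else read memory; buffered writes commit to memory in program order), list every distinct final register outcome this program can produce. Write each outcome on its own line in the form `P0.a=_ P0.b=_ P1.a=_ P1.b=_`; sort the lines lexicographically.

P0.a=0 P0.b=0 P1.a=0 P1.b=0
P0.a=0 P0.b=0 P1.a=0 P1.b=1
P0.a=0 P0.b=0 P1.a=1 P1.b=1
P0.a=0 P0.b=1 P1.a=0 P1.b=0
P0.a=0 P0.b=1 P1.a=0 P1.b=1
P0.a=0 P0.b=1 P1.a=1 P1.b=1
P0.a=1 P0.b=1 P1.a=0 P1.b=0
P0.a=1 P0.b=1 P1.a=0 P1.b=1
P0.a=1 P0.b=1 P1.a=1 P1.b=1

outcome vector order: (P0.a,P0.b,P1.a,P1.b)
|TSO outcomes| = 9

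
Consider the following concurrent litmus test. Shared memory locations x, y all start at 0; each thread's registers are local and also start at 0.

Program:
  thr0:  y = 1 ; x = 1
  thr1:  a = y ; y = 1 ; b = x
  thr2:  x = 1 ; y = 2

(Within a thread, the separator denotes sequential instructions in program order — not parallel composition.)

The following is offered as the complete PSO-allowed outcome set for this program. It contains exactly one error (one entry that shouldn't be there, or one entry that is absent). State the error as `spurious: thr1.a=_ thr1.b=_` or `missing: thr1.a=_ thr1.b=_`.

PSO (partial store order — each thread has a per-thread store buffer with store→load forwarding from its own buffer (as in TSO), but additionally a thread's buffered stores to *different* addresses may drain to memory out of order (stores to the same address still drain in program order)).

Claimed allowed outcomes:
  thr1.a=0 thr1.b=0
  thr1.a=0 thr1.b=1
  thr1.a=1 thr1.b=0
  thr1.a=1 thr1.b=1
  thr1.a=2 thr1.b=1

missing: thr1.a=2 thr1.b=0

outcome vector order: (thr1.a,thr1.b)
PSO: 6 outcomes — {(0,0), (0,1), (1,0), (1,1), (2,0), (2,1)}
PSO∖claimed = {(2,0)}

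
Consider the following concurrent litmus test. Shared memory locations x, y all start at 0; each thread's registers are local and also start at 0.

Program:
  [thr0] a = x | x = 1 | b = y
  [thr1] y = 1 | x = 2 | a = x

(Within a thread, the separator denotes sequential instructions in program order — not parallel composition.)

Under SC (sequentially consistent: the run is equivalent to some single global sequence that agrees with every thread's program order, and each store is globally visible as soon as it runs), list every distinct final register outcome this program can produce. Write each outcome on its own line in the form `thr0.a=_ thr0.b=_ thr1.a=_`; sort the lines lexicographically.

thr0.a=0 thr0.b=0 thr1.a=2
thr0.a=0 thr0.b=1 thr1.a=1
thr0.a=0 thr0.b=1 thr1.a=2
thr0.a=2 thr0.b=1 thr1.a=1
thr0.a=2 thr0.b=1 thr1.a=2

outcome vector order: (thr0.a,thr0.b,thr1.a)
|SC outcomes| = 5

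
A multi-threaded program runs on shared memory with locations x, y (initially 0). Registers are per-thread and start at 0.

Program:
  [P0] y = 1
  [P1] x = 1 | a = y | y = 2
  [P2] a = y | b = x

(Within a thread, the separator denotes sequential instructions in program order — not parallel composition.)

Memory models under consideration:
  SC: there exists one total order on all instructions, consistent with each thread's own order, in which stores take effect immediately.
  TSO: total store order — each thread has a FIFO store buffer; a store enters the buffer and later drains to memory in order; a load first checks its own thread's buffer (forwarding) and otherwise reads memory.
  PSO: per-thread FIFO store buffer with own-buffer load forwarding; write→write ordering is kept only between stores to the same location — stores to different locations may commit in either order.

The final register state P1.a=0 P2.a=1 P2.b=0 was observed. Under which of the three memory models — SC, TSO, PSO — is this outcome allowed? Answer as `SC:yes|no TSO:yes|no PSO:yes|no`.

SC:no TSO:yes PSO:yes

outcome vector order: (P1.a,P2.a,P2.b)
SC: 9 outcomes — {(0,0,0); (0,0,1); (0,1,1); (0,2,1); (1,0,0); (1,0,1); (1,1,0); (1,1,1); (1,2,1)}
TSO: 10 outcomes — {(0,0,0); (0,0,1); (0,1,0); (0,1,1); (0,2,1); (1,0,0); (1,0,1); (1,1,0); (1,1,1); (1,2,1)}
PSO: 12 outcomes — {(0,0,0); (0,0,1); (0,1,0); (0,1,1); (0,2,0); (0,2,1); (1,0,0); (1,0,1); (1,1,0); (1,1,1); (1,2,0); (1,2,1)}
target (0,1,0) ∈ {TSO,PSO}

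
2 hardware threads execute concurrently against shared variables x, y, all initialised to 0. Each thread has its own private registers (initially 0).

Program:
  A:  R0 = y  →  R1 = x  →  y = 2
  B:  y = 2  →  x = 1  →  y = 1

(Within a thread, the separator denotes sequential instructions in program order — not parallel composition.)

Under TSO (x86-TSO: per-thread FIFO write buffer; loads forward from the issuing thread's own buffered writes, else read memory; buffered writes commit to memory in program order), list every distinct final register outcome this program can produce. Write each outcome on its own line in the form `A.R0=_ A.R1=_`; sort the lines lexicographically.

A.R0=0 A.R1=0
A.R0=0 A.R1=1
A.R0=1 A.R1=1
A.R0=2 A.R1=0
A.R0=2 A.R1=1

outcome vector order: (A.R0,A.R1)
|TSO outcomes| = 5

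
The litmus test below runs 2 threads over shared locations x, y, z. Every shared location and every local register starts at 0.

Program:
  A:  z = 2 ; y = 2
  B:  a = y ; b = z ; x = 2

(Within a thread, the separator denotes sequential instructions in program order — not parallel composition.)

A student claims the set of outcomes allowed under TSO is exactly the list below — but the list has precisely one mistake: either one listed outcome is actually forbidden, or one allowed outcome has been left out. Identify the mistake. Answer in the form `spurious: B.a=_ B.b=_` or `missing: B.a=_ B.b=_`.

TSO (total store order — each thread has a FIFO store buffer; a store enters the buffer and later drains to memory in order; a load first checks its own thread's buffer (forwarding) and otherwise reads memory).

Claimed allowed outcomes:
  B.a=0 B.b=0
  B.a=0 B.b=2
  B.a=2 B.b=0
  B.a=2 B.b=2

spurious: B.a=2 B.b=0

outcome vector order: (B.a,B.b)
TSO: 3 outcomes — {0/0 0/2 2/2}
claimed∖TSO = {2/0}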